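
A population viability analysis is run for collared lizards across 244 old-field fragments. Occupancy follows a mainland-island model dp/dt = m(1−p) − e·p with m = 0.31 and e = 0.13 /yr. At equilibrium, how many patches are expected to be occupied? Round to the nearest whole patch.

p* = m/(m+e) = 0.31/0.4400 = 0.7045.
Expected occupied patches = N × p* = 244 × 0.7045 = 171.91 ≈ 172.

172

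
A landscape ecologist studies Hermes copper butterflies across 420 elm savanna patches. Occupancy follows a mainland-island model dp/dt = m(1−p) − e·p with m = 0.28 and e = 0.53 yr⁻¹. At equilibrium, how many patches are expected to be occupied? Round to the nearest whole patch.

p* = m/(m+e) = 0.28/0.8100 = 0.3457.
Expected occupied patches = N × p* = 420 × 0.3457 = 145.19 ≈ 145.

145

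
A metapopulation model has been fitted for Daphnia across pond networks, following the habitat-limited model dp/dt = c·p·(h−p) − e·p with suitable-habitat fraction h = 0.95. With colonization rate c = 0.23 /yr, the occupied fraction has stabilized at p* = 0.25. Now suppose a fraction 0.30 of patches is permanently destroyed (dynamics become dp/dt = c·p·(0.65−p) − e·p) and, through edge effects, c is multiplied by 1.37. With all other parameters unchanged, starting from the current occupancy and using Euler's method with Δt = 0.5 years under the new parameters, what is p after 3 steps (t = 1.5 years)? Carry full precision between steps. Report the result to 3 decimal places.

0.238

Balance c(h−p*) = e gives e = 0.23×(0.95 − 0.25000) = 0.16100.
Starting from p₀ = 0.25000; update p ← p + (dp/dt)·Δt with the new parameters.
step 1: Δp = -0.00437, p = 0.24563
step 2: Δp = -0.00412, p = 0.24151
step 3: Δp = -0.00390, p = 0.23761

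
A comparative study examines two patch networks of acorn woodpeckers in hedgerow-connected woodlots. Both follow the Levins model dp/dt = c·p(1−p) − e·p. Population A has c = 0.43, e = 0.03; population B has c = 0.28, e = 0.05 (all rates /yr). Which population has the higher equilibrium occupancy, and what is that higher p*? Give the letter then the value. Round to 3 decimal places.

A, 0.930

A: p*_A = 1 − 0.03/0.43 = 0.9302.
B: p*_B = 1 − 0.05/0.28 = 0.8214.
A is higher at 0.9302.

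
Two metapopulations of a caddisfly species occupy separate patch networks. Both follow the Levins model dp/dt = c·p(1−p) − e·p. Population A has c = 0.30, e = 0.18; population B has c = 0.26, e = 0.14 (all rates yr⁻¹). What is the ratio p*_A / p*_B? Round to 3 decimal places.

0.867

A: p*_A = 1 − 0.18/0.30 = 0.4000.
B: p*_B = 1 − 0.14/0.26 = 0.4615.
p*_A / p*_B = 0.4000/0.4615 = 0.8667.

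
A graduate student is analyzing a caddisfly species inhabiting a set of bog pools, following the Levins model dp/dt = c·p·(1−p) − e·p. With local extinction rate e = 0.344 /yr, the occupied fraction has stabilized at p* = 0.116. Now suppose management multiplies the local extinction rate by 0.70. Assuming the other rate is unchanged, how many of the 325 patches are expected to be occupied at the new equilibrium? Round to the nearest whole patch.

124

Balance c(1−p*) = e gives c = e/(1 − 0.11600) = 0.344/0.88400 = 0.38914.
New p* = 1 − e/c = 1 − 0.24080/0.38914 = 0.38120.
Expected occupied = 325 × 0.38120 = 123.89 ≈ 124.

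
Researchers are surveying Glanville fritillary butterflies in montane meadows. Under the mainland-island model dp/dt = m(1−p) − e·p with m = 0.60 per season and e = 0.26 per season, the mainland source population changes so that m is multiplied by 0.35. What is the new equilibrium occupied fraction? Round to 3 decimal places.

Before: p* = 0.60/(0.60+0.26) = 0.6977.
After: m = 0.21, e = 0.26; p* = 0.21/0.4700 = 0.4468.

0.447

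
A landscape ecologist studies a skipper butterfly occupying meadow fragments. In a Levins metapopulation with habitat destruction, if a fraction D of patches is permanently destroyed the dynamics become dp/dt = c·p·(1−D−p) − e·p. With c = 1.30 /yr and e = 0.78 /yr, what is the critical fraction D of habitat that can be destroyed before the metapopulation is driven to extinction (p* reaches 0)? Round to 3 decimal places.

The nontrivial equilibrium is p* = (1−D) − e/c; extinction occurs when this hits zero.
So D_crit = 1 − e/c = 1 − 0.78/1.30 = 1 − 0.6000 = 0.4000.
This equals the undisturbed p*, a classic result of Lande's extension.

0.400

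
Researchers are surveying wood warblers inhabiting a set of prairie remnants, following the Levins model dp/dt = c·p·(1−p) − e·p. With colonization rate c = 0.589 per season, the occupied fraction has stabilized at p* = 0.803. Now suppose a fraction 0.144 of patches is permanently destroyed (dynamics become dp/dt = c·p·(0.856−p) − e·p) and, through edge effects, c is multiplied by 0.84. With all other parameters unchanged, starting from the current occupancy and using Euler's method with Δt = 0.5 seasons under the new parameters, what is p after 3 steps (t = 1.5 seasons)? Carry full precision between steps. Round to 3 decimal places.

Balance c(1−p*) = e gives e = 0.589×(1 − 0.80300) = 0.11603.
Starting from p₀ = 0.80300; update p ← p + (dp/dt)·Δt with the new parameters.
t = 0.5: p = 0.80300 + (-0.03606) = 0.76694
t = 1: p = 0.76694 + (-0.02760) = 0.73934
t = 1.5: p = 0.73934 + (-0.02156) = 0.71778

0.718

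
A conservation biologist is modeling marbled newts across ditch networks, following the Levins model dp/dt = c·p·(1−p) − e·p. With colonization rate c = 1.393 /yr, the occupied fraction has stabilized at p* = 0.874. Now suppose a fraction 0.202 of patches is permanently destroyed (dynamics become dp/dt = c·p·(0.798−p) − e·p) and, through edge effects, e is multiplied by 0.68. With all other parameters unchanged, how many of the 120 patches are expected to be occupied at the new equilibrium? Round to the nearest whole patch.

Balance c(1−p*) = e gives e = 1.393×(1 − 0.87400) = 0.17552.
New p* = 0.798 − e/c = 0.798 − 0.11935/1.39300 = 0.71232.
Expected occupied = 120 × 0.71232 = 85.48 ≈ 85.

85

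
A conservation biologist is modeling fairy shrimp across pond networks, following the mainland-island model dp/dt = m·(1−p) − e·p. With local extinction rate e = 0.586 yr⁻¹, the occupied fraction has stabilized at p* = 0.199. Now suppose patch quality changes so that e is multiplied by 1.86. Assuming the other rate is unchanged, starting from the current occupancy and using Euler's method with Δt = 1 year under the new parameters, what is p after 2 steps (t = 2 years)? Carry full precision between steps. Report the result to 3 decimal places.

0.122

Balance m(1−p*) = e·p* gives m = e·p*/(1−p*) = 0.586×0.19900/0.80100 = 0.14559.
Starting from p₀ = 0.19900; update p ← p + (dp/dt)·Δt with the new parameters.
step 1: Δp = -0.10029, p = 0.09871
step 2: Δp = +0.02362, p = 0.12233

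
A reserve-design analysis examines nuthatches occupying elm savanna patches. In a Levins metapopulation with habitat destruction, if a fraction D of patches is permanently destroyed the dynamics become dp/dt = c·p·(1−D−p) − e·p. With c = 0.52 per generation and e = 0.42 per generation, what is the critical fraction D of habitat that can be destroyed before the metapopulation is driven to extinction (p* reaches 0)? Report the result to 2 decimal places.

0.19

The nontrivial equilibrium is p* = (1−D) − e/c; extinction occurs when this hits zero.
So D_crit = 1 − e/c = 1 − 0.42/0.52 = 1 − 0.8077 = 0.1923.
This equals the undisturbed p*, a classic result of Lande's extension.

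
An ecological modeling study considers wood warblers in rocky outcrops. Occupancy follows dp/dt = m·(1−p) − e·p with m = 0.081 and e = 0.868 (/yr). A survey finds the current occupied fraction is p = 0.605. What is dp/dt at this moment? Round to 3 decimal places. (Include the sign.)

Colonization term: m·(1−p) = 0.081×0.3950 = 0.03200.
Extinction term: e·p = 0.52514.
dp/dt = 0.03200 − 0.52514 = -0.49314.

-0.493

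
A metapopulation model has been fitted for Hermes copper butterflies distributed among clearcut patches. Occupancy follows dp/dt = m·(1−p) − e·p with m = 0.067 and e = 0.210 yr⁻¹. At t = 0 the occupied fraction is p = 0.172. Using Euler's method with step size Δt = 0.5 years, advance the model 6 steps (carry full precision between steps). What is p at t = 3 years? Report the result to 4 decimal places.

0.2133

Update rule: p ← p + [m·(1−p) − e·p]·Δt with Δt = 0.5.
step 1: Δp = +0.00968, p = 0.18168
step 2: Δp = +0.00834, p = 0.19002
step 3: Δp = +0.00718, p = 0.19720
step 4: Δp = +0.00619, p = 0.20339
step 5: Δp = +0.00533, p = 0.20872
step 6: Δp = +0.00459, p = 0.21331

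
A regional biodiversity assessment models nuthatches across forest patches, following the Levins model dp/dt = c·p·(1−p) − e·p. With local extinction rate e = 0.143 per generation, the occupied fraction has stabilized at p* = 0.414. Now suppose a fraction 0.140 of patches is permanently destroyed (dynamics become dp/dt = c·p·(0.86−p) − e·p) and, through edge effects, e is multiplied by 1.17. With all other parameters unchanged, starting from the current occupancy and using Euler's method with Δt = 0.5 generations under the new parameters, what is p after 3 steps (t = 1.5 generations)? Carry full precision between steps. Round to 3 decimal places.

Balance c(1−p*) = e gives c = e/(1 − 0.41400) = 0.143/0.58600 = 0.24403.
Starting from p₀ = 0.41400; update p ← p + (dp/dt)·Δt with the new parameters.
t = 0.5: p = 0.41400 + (-0.01210) = 0.40190
t = 1: p = 0.40190 + (-0.01116) = 0.39074
t = 1.5: p = 0.39074 + (-0.01032) = 0.38042

0.380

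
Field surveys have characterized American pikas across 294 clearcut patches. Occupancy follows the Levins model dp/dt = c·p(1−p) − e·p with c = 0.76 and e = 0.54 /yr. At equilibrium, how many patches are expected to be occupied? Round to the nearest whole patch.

85

p* = 1 − e/c = 1 − 0.54/0.76 = 0.2895.
Expected occupied patches = N × p* = 294 × 0.2895 = 85.11 ≈ 85.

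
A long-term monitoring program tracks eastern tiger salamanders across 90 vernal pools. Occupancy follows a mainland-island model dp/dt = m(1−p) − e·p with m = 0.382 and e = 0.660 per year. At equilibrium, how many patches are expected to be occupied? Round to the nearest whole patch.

33

p* = m/(m+e) = 0.382/1.0420 = 0.3666.
Expected occupied patches = N × p* = 90 × 0.3666 = 32.99 ≈ 33.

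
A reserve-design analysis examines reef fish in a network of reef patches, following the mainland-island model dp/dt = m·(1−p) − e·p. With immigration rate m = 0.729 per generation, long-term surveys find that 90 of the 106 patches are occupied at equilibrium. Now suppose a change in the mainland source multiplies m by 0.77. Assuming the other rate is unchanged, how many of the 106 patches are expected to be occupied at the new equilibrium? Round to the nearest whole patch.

Observed p* = 90/106 = 0.84906.
Balance m(1−p*) = e·p* gives e = m(1−p*)/p* = 0.729×0.15094/0.84906 = 0.12960.
New p* = m/(m+e) = 0.56133/(0.56133+0.12960) = 0.81243.
Expected occupied = 106 × 0.81243 = 86.12 ≈ 86.

86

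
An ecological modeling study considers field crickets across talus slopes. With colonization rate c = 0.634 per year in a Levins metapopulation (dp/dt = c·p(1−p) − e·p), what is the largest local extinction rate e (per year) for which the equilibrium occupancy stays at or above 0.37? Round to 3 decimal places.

1 − e/c ≥ 0.37 ⇒ e ≤ c(1 − 0.37) = 0.634 × 0.6300.
e_max = 0.3994.

0.399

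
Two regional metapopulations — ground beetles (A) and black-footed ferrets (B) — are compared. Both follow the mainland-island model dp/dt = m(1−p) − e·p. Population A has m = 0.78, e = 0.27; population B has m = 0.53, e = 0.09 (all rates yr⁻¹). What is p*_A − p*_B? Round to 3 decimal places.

-0.112

A: p*_A = m/(m+e) = 0.78/1.0500 = 0.7429.
B: p*_B = 0.53/0.6200 = 0.8548.
p*_A − p*_B = 0.7429 − 0.8548 = -0.1120.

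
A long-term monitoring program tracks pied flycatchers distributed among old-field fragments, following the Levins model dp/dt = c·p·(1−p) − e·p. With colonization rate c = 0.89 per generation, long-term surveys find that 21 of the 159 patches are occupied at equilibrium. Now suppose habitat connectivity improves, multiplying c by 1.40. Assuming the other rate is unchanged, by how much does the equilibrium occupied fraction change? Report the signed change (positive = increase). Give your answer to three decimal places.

Observed p* = 21/159 = 0.13208.
Balance c(1−p*) = e gives e = 0.89×(1 − 0.13208) = 0.77245.
New p* = 1 − e/c = 1 − 0.77245/1.24600 = 0.38006.
Δp* = 0.38006 − 0.13208 = +0.24798.

0.248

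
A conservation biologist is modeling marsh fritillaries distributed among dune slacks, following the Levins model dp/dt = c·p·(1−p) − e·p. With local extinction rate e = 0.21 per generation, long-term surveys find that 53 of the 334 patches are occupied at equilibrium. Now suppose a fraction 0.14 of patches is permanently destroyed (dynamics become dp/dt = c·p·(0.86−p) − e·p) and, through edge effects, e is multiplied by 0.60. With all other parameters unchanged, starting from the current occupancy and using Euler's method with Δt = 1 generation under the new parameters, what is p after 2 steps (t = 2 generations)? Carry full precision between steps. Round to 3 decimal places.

Observed p* = 53/334 = 0.15868.
Balance c(1−p*) = e gives c = e/(1 − 0.15868) = 0.21/0.84132 = 0.24961.
Starting from p₀ = 0.15868; update p ← p + (dp/dt)·Δt with the new parameters.
t = 1: p = 0.15868 + (+0.00778) = 0.16647
t = 2: p = 0.16647 + (+0.00784) = 0.17431

0.174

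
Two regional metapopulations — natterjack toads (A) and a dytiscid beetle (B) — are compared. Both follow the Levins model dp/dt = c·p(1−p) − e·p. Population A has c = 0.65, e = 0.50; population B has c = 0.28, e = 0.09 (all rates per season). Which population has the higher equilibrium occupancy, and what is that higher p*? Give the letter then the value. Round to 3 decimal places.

A: p*_A = 1 − 0.50/0.65 = 0.2308.
B: p*_B = 1 − 0.09/0.28 = 0.6786.
B is higher at 0.6786.

B, 0.679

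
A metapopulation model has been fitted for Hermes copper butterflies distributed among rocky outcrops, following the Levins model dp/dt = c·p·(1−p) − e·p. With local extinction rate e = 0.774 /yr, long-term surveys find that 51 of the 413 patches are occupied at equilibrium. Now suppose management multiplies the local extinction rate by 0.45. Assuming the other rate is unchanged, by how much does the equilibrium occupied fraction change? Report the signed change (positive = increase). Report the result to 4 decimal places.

Observed p* = 51/413 = 0.12349.
Balance c(1−p*) = e gives c = e/(1 − 0.12349) = 0.774/0.87651 = 0.88305.
New p* = 1 − e/c = 1 − 0.34830/0.88305 = 0.60557.
Δp* = 0.60557 − 0.12349 = +0.48208.

0.4821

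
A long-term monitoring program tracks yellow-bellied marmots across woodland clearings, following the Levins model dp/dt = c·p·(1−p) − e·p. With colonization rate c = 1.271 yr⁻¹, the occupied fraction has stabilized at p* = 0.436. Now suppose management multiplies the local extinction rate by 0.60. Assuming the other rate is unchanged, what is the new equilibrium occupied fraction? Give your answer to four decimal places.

0.6616

Balance c(1−p*) = e gives e = 1.271×(1 − 0.43600) = 0.71684.
New p* = 1 − e/c = 1 − 0.43010/1.27100 = 0.66161.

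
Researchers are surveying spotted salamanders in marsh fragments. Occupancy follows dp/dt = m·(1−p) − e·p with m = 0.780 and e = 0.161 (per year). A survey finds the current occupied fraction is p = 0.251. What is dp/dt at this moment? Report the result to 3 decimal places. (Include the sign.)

Colonization term: m·(1−p) = 0.780×0.7490 = 0.58422.
Extinction term: e·p = 0.04041.
dp/dt = 0.58422 − 0.04041 = 0.54381.

0.544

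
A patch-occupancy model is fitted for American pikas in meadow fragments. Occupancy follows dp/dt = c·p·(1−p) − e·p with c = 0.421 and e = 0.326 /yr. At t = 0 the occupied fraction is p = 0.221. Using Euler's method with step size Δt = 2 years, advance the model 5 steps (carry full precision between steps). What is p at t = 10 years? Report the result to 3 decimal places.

0.224

Update rule: p ← p + [c·p·(1−p) − e·p]·Δt with Δt = 2.
t = 2: p = 0.22100 + (+0.00087) = 0.22187
t = 4: p = 0.22187 + (+0.00071) = 0.22257
t = 6: p = 0.22257 + (+0.00058) = 0.22315
t = 8: p = 0.22315 + (+0.00047) = 0.22362
t = 10: p = 0.22362 + (+0.00038) = 0.22400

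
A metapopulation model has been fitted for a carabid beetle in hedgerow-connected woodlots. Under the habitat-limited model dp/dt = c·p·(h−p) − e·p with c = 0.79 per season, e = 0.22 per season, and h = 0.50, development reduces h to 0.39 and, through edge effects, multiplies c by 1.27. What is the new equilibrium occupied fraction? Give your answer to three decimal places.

Before: p* = h − e/c = 0.50 − 0.22/0.79 = 0.50 − 0.2785 = 0.2215.
After: c = 1.0033, e = 0.22, h = 0.39; p* = 0.39 − 0.22/1.0033 = 0.1707.

0.171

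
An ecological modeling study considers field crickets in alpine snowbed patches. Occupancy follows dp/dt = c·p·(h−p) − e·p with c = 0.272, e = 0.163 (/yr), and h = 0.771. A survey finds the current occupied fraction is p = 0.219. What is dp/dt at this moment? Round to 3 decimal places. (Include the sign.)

-0.003

Colonization term: c·p·(h−p) = 0.272×0.219×0.5520 = 0.03288.
Extinction term: e·p = 0.03570.
dp/dt = 0.03288 − 0.03570 = -0.00282.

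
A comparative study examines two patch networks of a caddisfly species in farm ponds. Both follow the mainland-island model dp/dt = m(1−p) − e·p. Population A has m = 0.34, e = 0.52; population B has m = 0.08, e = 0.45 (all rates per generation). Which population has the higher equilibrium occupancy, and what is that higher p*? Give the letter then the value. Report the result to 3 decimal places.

A, 0.395

A: p*_A = m/(m+e) = 0.34/0.8600 = 0.3953.
B: p*_B = 0.08/0.5300 = 0.1509.
A is higher at 0.3953.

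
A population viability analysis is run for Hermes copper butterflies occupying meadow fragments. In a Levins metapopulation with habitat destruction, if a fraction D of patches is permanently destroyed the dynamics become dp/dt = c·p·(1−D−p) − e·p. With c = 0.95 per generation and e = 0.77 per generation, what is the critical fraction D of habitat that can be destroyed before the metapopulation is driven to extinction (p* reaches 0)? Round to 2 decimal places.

The nontrivial equilibrium is p* = (1−D) − e/c; extinction occurs when this hits zero.
So D_crit = 1 − e/c = 1 − 0.77/0.95 = 1 − 0.8105 = 0.1895.
This equals the undisturbed p*, a classic result of Lande's extension.

0.19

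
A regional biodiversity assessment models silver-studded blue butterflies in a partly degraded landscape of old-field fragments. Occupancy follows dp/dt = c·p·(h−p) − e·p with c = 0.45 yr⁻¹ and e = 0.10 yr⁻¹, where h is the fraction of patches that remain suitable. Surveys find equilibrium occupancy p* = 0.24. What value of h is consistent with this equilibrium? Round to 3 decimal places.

0.462

At equilibrium c(h−p*) = e, so h = p* + e/c.
h = 0.24 + 0.10/0.45 = 0.24 + 0.2222 = 0.4622.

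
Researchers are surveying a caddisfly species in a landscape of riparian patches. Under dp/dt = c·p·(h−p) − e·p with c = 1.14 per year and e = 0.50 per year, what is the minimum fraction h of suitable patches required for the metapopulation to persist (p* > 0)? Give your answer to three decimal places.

0.439

p* = h − e/c is positive only when h > e/c.
h_min = e/c = 0.50/1.14 = 0.4386.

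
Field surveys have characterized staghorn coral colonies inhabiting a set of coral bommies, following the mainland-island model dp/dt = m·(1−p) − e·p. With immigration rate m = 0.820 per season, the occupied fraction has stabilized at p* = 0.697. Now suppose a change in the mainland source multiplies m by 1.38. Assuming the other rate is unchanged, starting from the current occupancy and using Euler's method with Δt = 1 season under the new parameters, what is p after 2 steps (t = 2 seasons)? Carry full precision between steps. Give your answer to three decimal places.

Balance m(1−p*) = e·p* gives e = m(1−p*)/p* = 0.820×0.30300/0.69700 = 0.35647.
Starting from p₀ = 0.69700; update p ← p + (dp/dt)·Δt with the new parameters.
t = 1: p = 0.69700 + (+0.09441) = 0.79141
t = 2: p = 0.79141 + (-0.04608) = 0.74533

0.745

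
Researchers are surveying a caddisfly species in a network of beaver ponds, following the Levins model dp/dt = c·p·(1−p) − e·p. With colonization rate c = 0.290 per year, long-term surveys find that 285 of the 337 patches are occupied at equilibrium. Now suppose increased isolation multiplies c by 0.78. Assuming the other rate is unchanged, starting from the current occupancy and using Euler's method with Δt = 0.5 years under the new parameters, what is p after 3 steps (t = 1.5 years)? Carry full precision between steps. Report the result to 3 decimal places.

Observed p* = 285/337 = 0.84570.
Balance c(1−p*) = e gives e = 0.290×(1 − 0.84570) = 0.04475.
Starting from p₀ = 0.84570; update p ← p + (dp/dt)·Δt with the new parameters.
step 1: Δp = -0.00416, p = 0.84153
step 2: Δp = -0.00375, p = 0.83779
step 3: Δp = -0.00337, p = 0.83441

0.834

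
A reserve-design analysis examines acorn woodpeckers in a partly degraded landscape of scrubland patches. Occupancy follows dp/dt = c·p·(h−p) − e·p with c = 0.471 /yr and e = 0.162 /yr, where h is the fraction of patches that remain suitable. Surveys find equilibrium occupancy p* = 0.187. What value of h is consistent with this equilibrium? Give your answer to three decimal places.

0.531

At equilibrium c(h−p*) = e, so h = p* + e/c.
h = 0.187 + 0.162/0.471 = 0.187 + 0.3439 = 0.5309.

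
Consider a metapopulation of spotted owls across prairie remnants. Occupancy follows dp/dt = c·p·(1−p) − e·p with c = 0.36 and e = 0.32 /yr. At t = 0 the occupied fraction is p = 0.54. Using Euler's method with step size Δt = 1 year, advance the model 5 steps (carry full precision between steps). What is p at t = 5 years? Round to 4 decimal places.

Update rule: p ← p + [c·p·(1−p) − e·p]·Δt with Δt = 1.
p: 0.54000 → 0.45662  (Δp = -0.08338)
p: 0.45662 → 0.39983  (Δp = -0.05680)
p: 0.39983 → 0.35827  (Δp = -0.04156)
p: 0.35827 → 0.32639  (Δp = -0.03188)
p: 0.32639 → 0.30110  (Δp = -0.02530)

0.3011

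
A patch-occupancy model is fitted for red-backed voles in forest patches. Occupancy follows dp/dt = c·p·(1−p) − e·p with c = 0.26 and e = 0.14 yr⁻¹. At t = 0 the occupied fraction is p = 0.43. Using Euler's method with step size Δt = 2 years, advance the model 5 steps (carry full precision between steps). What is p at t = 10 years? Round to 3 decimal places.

0.453

Update rule: p ← p + [c·p·(1−p) − e·p]·Δt with Δt = 2.
p: 0.43000 → 0.43705  (Δp = +0.00705)
p: 0.43705 → 0.44262  (Δp = +0.00556)
p: 0.44262 → 0.44697  (Δp = +0.00435)
p: 0.44697 → 0.45036  (Δp = +0.00339)
p: 0.45036 → 0.45298  (Δp = +0.00262)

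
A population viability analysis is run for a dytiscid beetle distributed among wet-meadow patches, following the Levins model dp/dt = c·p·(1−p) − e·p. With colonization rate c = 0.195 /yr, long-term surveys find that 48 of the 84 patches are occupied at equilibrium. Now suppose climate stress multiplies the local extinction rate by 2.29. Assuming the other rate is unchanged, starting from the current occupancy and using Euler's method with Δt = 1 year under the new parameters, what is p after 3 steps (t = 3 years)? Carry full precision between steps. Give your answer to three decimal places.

Observed p* = 48/84 = 0.57143.
Balance c(1−p*) = e gives e = 0.195×(1 − 0.57143) = 0.08357.
Starting from p₀ = 0.57143; update p ← p + (dp/dt)·Δt with the new parameters.
  1  |  dp/dt·Δt = -0.061604  |  p_1 = 0.509824
  2  |  dp/dt·Δt = -0.048838  |  p_2 = 0.460986
  3  |  dp/dt·Δt = -0.039770  |  p_3 = 0.421217

0.421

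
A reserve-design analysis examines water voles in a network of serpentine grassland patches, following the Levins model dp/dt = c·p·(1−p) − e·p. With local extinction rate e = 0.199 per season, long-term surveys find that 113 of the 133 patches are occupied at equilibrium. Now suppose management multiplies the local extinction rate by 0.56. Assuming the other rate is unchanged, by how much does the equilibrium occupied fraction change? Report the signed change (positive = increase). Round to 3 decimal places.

0.066

Observed p* = 113/133 = 0.84962.
Balance c(1−p*) = e gives c = e/(1 − 0.84962) = 0.199/0.15038 = 1.32331.
New p* = 1 − e/c = 1 − 0.11144/1.32331 = 0.91579.
Δp* = 0.91579 − 0.84962 = +0.06617.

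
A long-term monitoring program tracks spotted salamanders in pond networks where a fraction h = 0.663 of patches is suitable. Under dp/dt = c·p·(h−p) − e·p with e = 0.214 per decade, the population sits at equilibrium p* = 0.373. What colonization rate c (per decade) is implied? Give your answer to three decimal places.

0.738

At equilibrium c(h−p*) = e, so c = e/(h−p*).
c = 0.214/(0.663 − 0.373) = 0.214/0.2900 = 0.7379.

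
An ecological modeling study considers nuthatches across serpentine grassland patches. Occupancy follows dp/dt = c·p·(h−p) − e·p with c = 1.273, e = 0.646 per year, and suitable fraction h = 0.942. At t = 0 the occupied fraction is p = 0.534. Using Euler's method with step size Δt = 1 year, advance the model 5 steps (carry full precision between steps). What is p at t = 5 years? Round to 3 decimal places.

0.436

Update rule: p ← p + [c·p·(h−p) − e·p]·Δt with Δt = 1.
  1  |  dp/dt·Δt = -0.067613  |  p_1 = 0.466387
  2  |  dp/dt·Δt = -0.018910  |  p_2 = 0.447478
  3  |  dp/dt·Δt = -0.007371  |  p_3 = 0.440106
  4  |  dp/dt·Δt = -0.003120  |  p_4 = 0.436986
  5  |  dp/dt·Δt = -0.001362  |  p_5 = 0.435624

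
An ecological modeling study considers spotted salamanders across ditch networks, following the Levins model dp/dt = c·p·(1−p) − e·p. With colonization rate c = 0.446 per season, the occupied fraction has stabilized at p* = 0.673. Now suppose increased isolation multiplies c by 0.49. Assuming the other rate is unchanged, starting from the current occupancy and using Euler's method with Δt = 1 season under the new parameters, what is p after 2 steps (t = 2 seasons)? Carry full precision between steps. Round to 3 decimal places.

0.583

Balance c(1−p*) = e gives e = 0.446×(1 − 0.67300) = 0.14584.
Starting from p₀ = 0.67300; update p ← p + (dp/dt)·Δt with the new parameters.
t = 1: p = 0.67300 + (-0.05006) = 0.62294
t = 2: p = 0.62294 + (-0.03952) = 0.58342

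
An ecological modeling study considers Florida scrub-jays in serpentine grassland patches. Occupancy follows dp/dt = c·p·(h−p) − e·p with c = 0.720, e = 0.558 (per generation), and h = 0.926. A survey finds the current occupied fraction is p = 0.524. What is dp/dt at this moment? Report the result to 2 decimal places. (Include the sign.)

Colonization term: c·p·(h−p) = 0.720×0.524×0.4020 = 0.15167.
Extinction term: e·p = 0.29239.
dp/dt = 0.15167 − 0.29239 = -0.14073.

-0.14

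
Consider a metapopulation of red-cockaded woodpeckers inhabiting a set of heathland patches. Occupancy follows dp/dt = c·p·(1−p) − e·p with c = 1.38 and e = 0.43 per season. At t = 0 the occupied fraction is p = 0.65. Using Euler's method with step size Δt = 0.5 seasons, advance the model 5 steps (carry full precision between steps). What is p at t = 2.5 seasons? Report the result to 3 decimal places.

0.687

Update rule: p ← p + [c·p·(1−p) − e·p]·Δt with Δt = 0.5.
step 1: Δp = +0.01722, p = 0.66722
step 2: Δp = +0.00975, p = 0.67698
step 3: Δp = +0.00534, p = 0.68232
step 4: Δp = +0.00287, p = 0.68518
step 5: Δp = +0.00152, p = 0.68671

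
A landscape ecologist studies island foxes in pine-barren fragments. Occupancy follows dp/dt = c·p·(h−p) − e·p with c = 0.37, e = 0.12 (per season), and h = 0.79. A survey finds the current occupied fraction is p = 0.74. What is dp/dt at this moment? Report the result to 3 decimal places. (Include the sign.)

-0.075

Colonization term: c·p·(h−p) = 0.37×0.74×0.0500 = 0.01369.
Extinction term: e·p = 0.08880.
dp/dt = 0.01369 − 0.08880 = -0.07511.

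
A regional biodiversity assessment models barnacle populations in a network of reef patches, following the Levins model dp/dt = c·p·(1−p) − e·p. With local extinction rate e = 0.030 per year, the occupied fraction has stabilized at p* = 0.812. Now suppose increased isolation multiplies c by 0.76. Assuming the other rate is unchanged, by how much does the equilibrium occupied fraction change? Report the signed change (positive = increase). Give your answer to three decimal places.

-0.059

Balance c(1−p*) = e gives c = e/(1 − 0.81200) = 0.030/0.18800 = 0.15957.
New p* = 1 − e/c = 1 − 0.03000/0.12127 = 0.75262.
Δp* = 0.75262 − 0.81200 = -0.05938.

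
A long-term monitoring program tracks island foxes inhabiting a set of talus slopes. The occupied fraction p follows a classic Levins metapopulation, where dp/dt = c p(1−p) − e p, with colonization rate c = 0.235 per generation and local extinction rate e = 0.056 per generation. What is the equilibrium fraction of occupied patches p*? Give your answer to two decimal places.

0.76

Setting dp/dt = 0 and dividing through by p* gives c·(1−p*) = e.
So p* = 1 − e/c = 1 − 0.056/0.235 = 1 − 0.2383 = 0.7617.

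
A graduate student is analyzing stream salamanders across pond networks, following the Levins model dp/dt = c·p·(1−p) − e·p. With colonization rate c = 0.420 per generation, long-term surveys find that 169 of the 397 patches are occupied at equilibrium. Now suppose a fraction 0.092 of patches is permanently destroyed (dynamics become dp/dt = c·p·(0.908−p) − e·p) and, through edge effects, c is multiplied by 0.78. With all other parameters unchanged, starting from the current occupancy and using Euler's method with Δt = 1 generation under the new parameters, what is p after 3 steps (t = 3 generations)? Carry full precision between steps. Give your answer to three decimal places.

0.340

Observed p* = 169/397 = 0.42569.
Balance c(1−p*) = e gives e = 0.420×(1 − 0.42569) = 0.24121.
Starting from p₀ = 0.42569; update p ← p + (dp/dt)·Δt with the new parameters.
p: 0.42569 → 0.39027  (Δp = -0.03542)
p: 0.39027 → 0.36233  (Δp = -0.02794)
p: 0.36233 → 0.33970  (Δp = -0.02263)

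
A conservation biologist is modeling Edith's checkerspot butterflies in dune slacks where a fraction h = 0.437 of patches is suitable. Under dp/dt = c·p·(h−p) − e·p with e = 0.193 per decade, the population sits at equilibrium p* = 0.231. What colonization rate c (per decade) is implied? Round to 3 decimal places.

0.937

At equilibrium c(h−p*) = e, so c = e/(h−p*).
c = 0.193/(0.437 − 0.231) = 0.193/0.2060 = 0.9369.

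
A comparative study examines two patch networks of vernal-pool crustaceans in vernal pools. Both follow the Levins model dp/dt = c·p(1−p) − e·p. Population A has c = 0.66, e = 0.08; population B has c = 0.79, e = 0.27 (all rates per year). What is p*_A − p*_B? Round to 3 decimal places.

0.221

A: p*_A = 1 − 0.08/0.66 = 0.8788.
B: p*_B = 1 − 0.27/0.79 = 0.6582.
p*_A − p*_B = 0.8788 − 0.6582 = 0.2206.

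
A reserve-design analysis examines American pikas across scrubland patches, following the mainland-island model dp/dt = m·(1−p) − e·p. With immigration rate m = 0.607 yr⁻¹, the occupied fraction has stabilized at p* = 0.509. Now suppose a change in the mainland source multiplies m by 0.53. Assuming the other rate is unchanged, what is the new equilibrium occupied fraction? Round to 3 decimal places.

Balance m(1−p*) = e·p* gives e = m(1−p*)/p* = 0.607×0.49100/0.50900 = 0.58553.
New p* = m/(m+e) = 0.32171/(0.32171+0.58553) = 0.35460.

0.355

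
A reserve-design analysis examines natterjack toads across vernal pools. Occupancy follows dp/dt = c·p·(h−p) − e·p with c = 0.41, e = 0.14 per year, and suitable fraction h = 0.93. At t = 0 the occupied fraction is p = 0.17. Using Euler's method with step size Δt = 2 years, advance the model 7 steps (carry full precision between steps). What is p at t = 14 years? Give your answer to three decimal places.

0.555

Update rule: p ← p + [c·p·(h−p) − e·p]·Δt with Δt = 2.
step 1: Δp = +0.05834, p = 0.22834
step 2: Δp = +0.06744, p = 0.29579
step 3: Δp = +0.07101, p = 0.36679
step 4: Δp = +0.06669, p = 0.43349
step 5: Δp = +0.05511, p = 0.48860
step 6: Δp = +0.04004, p = 0.52864
step 7: Δp = +0.02596, p = 0.55460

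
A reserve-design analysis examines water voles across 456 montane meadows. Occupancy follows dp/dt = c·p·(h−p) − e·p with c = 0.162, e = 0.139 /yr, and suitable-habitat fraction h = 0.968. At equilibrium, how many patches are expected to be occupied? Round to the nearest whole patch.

p* = h − e/c = 0.968 − 0.8580 = 0.1100.
Expected occupied patches = N × p* = 456 × 0.1100 = 50.15 ≈ 50.

50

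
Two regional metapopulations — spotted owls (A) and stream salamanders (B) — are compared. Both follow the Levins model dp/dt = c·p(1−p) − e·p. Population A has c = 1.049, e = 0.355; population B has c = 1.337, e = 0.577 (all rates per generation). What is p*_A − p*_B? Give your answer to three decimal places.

A: p*_A = 1 − 0.355/1.049 = 0.6616.
B: p*_B = 1 − 0.577/1.337 = 0.5684.
p*_A − p*_B = 0.6616 − 0.5684 = 0.0931.

0.093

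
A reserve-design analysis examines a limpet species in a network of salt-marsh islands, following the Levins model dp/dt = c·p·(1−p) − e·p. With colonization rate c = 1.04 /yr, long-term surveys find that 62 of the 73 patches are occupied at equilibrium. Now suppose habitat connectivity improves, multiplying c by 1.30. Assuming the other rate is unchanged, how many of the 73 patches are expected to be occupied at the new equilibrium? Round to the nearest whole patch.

65

Observed p* = 62/73 = 0.84932.
Balance c(1−p*) = e gives e = 1.04×(1 − 0.84932) = 0.15671.
New p* = 1 − e/c = 1 − 0.15671/1.35200 = 0.88409.
Expected occupied = 73 × 0.88409 = 64.54 ≈ 65.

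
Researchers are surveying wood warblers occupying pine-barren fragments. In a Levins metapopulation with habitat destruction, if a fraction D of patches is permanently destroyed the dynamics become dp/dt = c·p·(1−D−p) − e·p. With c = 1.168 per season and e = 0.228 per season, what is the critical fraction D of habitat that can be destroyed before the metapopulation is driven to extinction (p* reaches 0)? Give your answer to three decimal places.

The nontrivial equilibrium is p* = (1−D) − e/c; extinction occurs when this hits zero.
So D_crit = 1 − e/c = 1 − 0.228/1.168 = 1 − 0.1952 = 0.8048.
Note this equals the original equilibrium occupancy — the Levins extinction-debt result.

0.805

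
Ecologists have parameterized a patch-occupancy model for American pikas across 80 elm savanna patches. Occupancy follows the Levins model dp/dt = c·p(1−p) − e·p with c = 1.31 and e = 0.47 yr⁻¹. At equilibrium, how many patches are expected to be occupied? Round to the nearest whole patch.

p* = 1 − e/c = 1 − 0.47/1.31 = 0.6412.
Expected occupied patches = N × p* = 80 × 0.6412 = 51.30 ≈ 51.

51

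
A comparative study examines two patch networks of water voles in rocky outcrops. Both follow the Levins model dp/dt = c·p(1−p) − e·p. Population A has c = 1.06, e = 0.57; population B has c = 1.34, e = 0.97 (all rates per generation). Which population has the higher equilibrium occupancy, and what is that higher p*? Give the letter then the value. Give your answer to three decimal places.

A: p*_A = 1 − 0.57/1.06 = 0.4623.
B: p*_B = 1 − 0.97/1.34 = 0.2761.
A is higher at 0.4623.

A, 0.462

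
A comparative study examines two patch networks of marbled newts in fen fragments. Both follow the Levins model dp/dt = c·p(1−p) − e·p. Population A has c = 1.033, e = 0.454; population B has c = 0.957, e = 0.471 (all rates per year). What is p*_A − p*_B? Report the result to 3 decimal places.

A: p*_A = 1 − 0.454/1.033 = 0.5605.
B: p*_B = 1 − 0.471/0.957 = 0.5078.
p*_A − p*_B = 0.5605 − 0.5078 = 0.0527.

0.053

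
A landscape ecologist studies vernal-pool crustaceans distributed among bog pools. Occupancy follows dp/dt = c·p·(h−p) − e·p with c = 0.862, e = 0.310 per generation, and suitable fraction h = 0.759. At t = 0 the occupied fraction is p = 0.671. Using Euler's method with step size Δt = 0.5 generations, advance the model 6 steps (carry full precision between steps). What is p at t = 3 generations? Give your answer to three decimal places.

0.454

Update rule: p ← p + [c·p·(h−p) − e·p]·Δt with Δt = 0.5.
  1  |  dp/dt·Δt = -0.078555  |  p_1 = 0.592445
  2  |  dp/dt·Δt = -0.049300  |  p_2 = 0.543145
  3  |  dp/dt·Δt = -0.033657  |  p_3 = 0.509488
  4  |  dp/dt·Δt = -0.024180  |  p_4 = 0.485307
  5  |  dp/dt·Δt = -0.017975  |  p_5 = 0.467332
  6  |  dp/dt·Δt = -0.013689  |  p_6 = 0.453644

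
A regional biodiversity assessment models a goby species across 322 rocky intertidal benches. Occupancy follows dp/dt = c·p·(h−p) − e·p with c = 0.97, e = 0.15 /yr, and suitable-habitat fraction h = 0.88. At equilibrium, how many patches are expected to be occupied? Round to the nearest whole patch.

p* = h − e/c = 0.88 − 0.1546 = 0.7254.
Expected occupied patches = N × p* = 322 × 0.7254 = 233.57 ≈ 234.

234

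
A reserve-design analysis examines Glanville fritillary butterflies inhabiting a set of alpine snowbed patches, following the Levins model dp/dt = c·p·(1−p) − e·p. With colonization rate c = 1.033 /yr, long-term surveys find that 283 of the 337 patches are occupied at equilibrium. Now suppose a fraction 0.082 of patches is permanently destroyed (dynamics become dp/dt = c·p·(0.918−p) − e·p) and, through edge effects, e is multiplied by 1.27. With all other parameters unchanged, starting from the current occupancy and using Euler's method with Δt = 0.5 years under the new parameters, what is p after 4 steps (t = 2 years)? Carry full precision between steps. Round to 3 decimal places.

Observed p* = 283/337 = 0.83976.
Balance c(1−p*) = e gives e = 1.033×(1 − 0.83976) = 0.16553.
Starting from p₀ = 0.83976; update p ← p + (dp/dt)·Δt with the new parameters.
step 1: Δp = -0.05433, p = 0.78543
step 2: Δp = -0.02878, p = 0.75666
step 3: Δp = -0.01648, p = 0.74018
step 4: Δp = -0.00982, p = 0.73036

0.730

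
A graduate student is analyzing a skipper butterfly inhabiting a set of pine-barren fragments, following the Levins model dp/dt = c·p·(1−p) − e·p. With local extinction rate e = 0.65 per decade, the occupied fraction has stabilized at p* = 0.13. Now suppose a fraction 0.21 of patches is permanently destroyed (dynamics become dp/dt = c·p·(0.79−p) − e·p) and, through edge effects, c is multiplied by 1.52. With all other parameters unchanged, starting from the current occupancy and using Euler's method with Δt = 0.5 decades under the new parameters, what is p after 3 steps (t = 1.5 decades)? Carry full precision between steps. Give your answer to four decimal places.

Balance c(1−p*) = e gives c = e/(1 − 0.13000) = 0.65/0.87000 = 0.74713.
Starting from p₀ = 0.13000; update p ← p + (dp/dt)·Δt with the new parameters.
t = 0.5: p = 0.13000 + (+0.00647) = 0.13647
t = 1: p = 0.13647 + (+0.00629) = 0.14276
t = 1.5: p = 0.14276 + (+0.00607) = 0.14883

0.1488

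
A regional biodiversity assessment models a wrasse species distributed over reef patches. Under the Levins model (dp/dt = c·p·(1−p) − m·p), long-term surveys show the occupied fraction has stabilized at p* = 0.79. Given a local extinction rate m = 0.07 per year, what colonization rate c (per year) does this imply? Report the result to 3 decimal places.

At equilibrium c(1−p*) = m, so c = m/(1−p*).
c = 0.07/(1 − 0.79) = 0.07/0.2100 = 0.3333.

0.333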